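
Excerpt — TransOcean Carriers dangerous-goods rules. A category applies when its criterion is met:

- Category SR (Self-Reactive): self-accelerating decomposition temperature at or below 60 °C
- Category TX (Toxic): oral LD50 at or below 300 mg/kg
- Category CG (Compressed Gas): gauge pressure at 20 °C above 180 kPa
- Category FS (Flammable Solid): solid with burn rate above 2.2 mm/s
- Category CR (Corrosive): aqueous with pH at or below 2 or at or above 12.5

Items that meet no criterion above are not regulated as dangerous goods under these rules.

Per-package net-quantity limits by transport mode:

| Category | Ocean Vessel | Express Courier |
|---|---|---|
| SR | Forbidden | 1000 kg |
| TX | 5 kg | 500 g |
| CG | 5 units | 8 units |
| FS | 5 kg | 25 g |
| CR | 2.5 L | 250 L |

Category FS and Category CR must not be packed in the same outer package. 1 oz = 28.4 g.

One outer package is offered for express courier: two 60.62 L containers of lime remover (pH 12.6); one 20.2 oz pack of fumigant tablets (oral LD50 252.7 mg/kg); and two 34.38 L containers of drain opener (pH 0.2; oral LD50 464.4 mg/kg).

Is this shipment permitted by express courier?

Lime remover: pH 12.6 ≥ 12.5 → Category CR (Corrosive).
With oral LD50 252.7 mg/kg (≤ 300 mg/kg), the fumigant tablets fall in Category TX.
pH 0.2 meets the Category CR criterion (Corrosive), so the drain opener is Category CR.
Category CR net quantity: (two 60.62 L containers = 121.24 L) + (two 34.38 L containers = 68.76 L) = 190 L.
That is within the Category CR express courier limit of 250 L.
Category TX quantity: one 20.2 oz pack = 573.68 g.
573.68 g > 500 g (express courier limit, Category TX) — over the limit.
The segregation rule (Category FS with Category CR) does not apply to Category CR with Category TX.

No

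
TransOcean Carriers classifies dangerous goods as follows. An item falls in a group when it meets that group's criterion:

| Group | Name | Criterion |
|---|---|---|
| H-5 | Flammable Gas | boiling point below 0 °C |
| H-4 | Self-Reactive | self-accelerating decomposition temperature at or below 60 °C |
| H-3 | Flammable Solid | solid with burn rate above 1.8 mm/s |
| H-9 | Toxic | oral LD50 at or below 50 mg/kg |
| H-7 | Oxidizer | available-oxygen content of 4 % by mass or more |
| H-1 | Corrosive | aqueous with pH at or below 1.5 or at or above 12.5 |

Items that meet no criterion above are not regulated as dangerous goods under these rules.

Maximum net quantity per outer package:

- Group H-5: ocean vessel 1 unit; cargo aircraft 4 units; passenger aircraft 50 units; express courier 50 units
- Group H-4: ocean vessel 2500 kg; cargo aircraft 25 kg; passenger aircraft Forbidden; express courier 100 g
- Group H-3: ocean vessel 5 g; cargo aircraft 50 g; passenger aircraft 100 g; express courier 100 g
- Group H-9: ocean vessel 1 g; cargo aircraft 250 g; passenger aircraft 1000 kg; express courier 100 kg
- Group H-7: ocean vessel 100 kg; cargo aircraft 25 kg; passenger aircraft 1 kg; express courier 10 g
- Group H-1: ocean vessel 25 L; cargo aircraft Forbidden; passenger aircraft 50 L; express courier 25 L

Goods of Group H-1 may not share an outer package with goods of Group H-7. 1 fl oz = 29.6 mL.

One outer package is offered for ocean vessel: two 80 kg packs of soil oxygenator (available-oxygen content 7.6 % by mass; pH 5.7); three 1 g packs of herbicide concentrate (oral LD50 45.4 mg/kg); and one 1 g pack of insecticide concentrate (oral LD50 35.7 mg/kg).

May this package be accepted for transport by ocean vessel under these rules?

Soil oxygenator: available-oxygen content 7.6 % by mass ≥ 4 % by mass → Group H-7 (Oxidizer).
Herbicide concentrate: oral LD50 45.4 mg/kg ≤ 50 mg/kg → Group H-9 (Toxic).
With oral LD50 35.7 mg/kg (≤ 50 mg/kg), the insecticide concentrate falls in Group H-9.
Group H-7 quantity: two 80 kg packs = 160 kg.
160 kg > 100 kg (ocean vessel limit, Group H-7) — over the limit.
Total Group H-9: (three 1 g packs = 3 g) + 1 g = 4 g.
4 g > 1 g (ocean vessel limit, Group H-9) — over the limit.
The segregation rule (Group H-1 with Group H-7) does not apply to Group H-7 with Group H-9.

No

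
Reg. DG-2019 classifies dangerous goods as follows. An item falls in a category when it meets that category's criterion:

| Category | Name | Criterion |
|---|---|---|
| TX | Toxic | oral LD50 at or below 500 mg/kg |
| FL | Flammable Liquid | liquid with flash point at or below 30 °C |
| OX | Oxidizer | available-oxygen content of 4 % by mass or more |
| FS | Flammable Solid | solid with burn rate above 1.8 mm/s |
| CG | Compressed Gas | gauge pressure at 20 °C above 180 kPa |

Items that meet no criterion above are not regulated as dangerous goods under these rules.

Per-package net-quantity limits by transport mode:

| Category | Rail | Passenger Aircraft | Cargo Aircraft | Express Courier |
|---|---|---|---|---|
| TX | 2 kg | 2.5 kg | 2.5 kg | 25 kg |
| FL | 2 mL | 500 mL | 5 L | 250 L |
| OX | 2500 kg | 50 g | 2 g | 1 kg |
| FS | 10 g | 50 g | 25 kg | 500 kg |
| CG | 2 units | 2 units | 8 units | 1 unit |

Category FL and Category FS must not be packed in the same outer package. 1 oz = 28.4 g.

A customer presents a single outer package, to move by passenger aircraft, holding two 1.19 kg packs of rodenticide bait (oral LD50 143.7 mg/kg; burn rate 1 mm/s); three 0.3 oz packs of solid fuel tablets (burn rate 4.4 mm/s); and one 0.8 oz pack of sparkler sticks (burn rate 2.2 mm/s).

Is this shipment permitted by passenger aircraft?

Rodenticide bait: oral LD50 143.7 mg/kg ≤ 500 mg/kg → Category TX (Toxic).
With burn rate 4.4 mm/s (> 1.8 mm/s), the solid fuel tablets fall in Category FS.
With burn rate 2.2 mm/s (> 1.8 mm/s), the sparkler sticks fall in Category FS.
Total Category FS: (three 0.3 oz packs = 25.56 g) + (one 0.8 oz pack = 22.72 g) = 48.28 g.
That is within the Category FS passenger aircraft limit of 50 g.
Category TX quantity: two 1.19 kg packs = 2.38 kg.
That is within the Category TX passenger aircraft limit of 2.5 kg.
The segregation rule (Category FL with Category FS) does not apply to Category FS with Category TX.
Every hazard category is within its passenger aircraft limit and no segregation rule is violated.

Yes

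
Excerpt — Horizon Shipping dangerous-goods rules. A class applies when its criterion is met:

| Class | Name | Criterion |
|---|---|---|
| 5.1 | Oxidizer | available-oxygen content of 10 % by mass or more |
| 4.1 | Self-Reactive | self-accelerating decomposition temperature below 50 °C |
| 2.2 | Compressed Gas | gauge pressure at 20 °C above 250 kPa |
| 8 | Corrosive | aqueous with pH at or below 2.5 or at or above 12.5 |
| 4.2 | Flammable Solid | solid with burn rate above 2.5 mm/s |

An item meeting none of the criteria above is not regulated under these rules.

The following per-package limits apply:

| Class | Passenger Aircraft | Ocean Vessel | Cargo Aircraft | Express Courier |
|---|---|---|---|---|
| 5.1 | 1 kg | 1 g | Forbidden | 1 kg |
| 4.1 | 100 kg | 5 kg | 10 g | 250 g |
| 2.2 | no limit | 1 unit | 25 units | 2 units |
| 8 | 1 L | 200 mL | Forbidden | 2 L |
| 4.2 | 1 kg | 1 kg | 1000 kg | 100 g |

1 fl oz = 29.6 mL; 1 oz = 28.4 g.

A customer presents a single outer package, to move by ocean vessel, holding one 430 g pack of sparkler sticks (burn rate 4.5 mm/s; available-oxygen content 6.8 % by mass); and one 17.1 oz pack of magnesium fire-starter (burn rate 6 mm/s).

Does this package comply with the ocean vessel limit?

With burn rate 4.5 mm/s (> 2.5 mm/s), the sparkler sticks fall in Class 4.2.
With burn rate 6 mm/s (> 2.5 mm/s), the magnesium fire-starter falls in Class 4.2.
Class 4.2 net quantity: 430 g + (one 17.1 oz pack = 485.64 g) = 915.64 g.
That is within the Class 4.2 ocean vessel limit of 1 kg.

Yes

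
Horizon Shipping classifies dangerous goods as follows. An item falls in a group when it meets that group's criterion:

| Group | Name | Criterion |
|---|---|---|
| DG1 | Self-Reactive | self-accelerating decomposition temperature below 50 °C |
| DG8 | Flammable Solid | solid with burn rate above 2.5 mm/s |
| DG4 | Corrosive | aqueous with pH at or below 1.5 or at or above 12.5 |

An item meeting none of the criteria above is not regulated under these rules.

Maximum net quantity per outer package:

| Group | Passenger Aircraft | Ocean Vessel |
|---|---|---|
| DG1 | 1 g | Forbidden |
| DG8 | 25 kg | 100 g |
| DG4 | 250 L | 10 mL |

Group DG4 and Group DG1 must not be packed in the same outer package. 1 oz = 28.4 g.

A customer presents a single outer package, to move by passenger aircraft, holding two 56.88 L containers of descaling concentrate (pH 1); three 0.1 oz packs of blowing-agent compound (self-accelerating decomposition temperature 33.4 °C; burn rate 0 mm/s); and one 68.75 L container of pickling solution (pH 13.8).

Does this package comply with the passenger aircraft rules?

No

pH 1 meets the Group DG4 criterion (Corrosive), so the descaling concentrate is Group DG4.
Self-accelerating decomposition temperature 33.4 °C meets the Group DG1 criterion (Self-Reactive), so the blowing-agent compound is Group DG1.
The pickling solution has pH 13.8, which is ≥ 12.5, so it is Group DG4 (Corrosive).
Total Group DG4: (two 56.88 L containers = 113.76 L) + 68.75 L = 182.51 L.
182.51 L is within the passenger aircraft limit of 250 L for Group DG4.
Group DG1 quantity: three 0.1 oz packs = 8.52 g.
8.52 g > 1 g (passenger aircraft limit, Group DG1) — over the limit.
Group DG4 and Group DG1 may not share an outer package.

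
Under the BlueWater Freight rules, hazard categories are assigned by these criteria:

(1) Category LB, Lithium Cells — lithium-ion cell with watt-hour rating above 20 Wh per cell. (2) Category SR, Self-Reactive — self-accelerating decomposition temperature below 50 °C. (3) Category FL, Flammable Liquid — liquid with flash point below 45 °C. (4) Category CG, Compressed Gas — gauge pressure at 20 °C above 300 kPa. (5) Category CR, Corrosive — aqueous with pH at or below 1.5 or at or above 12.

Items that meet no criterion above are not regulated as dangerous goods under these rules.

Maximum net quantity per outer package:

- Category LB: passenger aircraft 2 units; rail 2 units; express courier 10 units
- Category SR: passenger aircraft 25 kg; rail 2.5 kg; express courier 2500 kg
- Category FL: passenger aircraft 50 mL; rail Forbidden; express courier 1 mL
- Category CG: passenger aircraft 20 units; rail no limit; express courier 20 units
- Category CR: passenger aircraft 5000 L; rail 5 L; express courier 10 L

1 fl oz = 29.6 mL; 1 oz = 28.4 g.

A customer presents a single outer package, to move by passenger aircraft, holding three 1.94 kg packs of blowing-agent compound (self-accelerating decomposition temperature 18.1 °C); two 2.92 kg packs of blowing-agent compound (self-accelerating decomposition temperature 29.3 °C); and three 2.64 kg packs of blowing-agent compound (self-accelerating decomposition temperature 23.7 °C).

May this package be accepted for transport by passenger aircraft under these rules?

Blowing-agent compound: self-accelerating decomposition temperature 18.1 °C < 50 °C → Category SR (Self-Reactive).
Self-accelerating decomposition temperature 29.3 °C meets the Category SR criterion (Self-Reactive), so the blowing-agent compound is Category SR.
The blowing-agent compound has self-accelerating decomposition temperature 23.7 °C, which is < 50 °C, so it is Category SR (Self-Reactive).
Category SR net quantity: (three 1.94 kg packs = 5.82 kg) + (two 2.92 kg packs = 5.84 kg) + (three 2.64 kg packs = 7.92 kg) = 19.58 kg.
19.58 kg is within the passenger aircraft limit of 25 kg for Category SR.

Yes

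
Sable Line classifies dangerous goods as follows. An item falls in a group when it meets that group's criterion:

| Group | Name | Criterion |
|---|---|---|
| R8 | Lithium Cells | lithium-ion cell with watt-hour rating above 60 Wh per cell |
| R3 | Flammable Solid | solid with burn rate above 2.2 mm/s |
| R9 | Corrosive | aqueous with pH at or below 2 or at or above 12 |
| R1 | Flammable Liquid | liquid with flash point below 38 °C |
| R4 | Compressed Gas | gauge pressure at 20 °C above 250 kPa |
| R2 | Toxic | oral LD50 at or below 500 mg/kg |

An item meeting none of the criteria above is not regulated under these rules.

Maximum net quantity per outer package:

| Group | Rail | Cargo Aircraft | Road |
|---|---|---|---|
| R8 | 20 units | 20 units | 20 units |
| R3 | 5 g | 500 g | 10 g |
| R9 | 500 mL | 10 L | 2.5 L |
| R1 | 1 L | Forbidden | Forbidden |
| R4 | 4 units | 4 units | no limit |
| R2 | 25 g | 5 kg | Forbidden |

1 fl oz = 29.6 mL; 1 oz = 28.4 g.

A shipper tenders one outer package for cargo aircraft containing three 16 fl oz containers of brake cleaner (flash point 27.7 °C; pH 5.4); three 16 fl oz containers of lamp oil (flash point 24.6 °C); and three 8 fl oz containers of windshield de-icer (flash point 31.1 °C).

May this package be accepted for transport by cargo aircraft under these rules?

With flash point 27.7 °C (< 38 °C), the brake cleaner falls in Group R1.
With flash point 24.6 °C (< 38 °C), the lamp oil falls in Group R1.
Windshield de-icer: flash point 31.1 °C < 38 °C → Group R1 (Flammable Liquid).
Total Group R1: (three 16 fl oz containers = 1420.8 mL) + (three 16 fl oz containers = 1420.8 mL) + (three 8 fl oz containers = 710.4 mL) = 3.552 L.
By cargo aircraft, Group R1 is Forbidden regardless of quantity.

No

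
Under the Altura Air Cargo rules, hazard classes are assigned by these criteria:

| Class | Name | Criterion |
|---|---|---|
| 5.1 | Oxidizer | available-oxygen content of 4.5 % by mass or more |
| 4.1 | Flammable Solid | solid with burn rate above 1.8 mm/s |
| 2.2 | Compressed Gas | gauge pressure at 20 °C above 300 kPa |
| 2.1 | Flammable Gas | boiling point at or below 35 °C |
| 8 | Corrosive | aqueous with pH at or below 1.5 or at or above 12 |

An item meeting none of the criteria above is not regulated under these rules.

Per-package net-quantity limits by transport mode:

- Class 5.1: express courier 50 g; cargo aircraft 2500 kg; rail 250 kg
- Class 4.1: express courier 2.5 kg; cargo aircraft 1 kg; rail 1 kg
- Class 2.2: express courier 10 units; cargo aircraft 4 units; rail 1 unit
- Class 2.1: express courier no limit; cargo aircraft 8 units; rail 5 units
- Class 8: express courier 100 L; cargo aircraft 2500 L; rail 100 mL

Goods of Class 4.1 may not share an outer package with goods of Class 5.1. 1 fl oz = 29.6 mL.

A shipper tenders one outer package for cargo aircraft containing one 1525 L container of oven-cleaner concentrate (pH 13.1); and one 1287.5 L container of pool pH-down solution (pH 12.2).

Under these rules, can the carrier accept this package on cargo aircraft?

No

The oven-cleaner concentrate has pH 13.1, which is ≥ 12, so it is Class 8 (Corrosive).
pH 12.2 meets the Class 8 criterion (Corrosive), so the pool pH-down solution is Class 8.
Class 8 net quantity: 1525 L + 1287.5 L = 2812.5 L.
2812.5 L exceeds the cargo aircraft limit of 2500 L for Class 8.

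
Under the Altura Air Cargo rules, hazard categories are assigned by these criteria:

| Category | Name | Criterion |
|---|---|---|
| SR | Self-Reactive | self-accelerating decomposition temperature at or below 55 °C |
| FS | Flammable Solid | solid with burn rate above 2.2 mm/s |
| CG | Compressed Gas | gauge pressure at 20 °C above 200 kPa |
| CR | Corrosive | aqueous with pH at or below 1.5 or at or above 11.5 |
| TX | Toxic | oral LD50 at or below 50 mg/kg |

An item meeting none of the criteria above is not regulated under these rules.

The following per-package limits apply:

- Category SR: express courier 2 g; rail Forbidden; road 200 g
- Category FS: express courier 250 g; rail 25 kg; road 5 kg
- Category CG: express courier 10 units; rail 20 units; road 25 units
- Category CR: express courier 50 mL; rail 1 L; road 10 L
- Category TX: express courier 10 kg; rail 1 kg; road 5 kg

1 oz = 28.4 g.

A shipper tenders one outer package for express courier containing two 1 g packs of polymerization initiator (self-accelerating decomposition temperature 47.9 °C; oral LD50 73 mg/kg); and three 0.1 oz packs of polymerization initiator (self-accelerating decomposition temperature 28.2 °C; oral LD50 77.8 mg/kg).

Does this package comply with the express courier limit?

No

Self-accelerating decomposition temperature 47.9 °C meets the Category SR criterion (Self-Reactive), so the polymerization initiator is Category SR.
With self-accelerating decomposition temperature 28.2 °C (≤ 55 °C), the polymerization initiator falls in Category SR.
Total Category SR: (two 1 g packs = 2 g) + (three 0.1 oz packs = 8.52 g) = 10.52 g.
That exceeds the Category SR express courier limit of 2 g.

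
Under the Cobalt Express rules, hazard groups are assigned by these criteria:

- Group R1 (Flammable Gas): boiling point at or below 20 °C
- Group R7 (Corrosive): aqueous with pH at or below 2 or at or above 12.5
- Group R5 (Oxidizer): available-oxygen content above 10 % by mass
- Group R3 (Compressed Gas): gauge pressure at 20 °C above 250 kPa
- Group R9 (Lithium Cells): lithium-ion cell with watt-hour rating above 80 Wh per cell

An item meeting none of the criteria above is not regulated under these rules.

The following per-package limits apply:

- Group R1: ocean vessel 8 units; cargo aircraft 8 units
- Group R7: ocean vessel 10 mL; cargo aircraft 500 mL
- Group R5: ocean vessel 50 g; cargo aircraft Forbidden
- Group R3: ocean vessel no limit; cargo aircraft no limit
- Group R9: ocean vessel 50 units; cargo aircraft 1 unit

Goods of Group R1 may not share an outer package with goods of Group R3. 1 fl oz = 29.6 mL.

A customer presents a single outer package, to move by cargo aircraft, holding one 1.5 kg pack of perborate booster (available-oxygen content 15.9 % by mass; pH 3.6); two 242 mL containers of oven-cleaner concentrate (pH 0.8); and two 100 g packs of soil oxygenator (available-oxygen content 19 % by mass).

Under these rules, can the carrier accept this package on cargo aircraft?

With available-oxygen content 15.9 % by mass (> 10 % by mass), the perborate booster falls in Group R5.
The oven-cleaner concentrate has pH 0.8, which is ≤ 2, so it is Group R7 (Corrosive).
Available-oxygen content 19 % by mass meets the Group R5 criterion (Oxidizer), so the soil oxygenator is Group R5.
Group R5 net quantity: 1.5 kg + (two 100 g packs = 200 g) = 1.7 kg.
By cargo aircraft, Group R5 is Forbidden regardless of quantity.
Group R7 quantity: two 242 mL containers = 484 mL.
484 mL ≤ 500 mL (cargo aircraft limit, Group R7) — within limit.
The segregation rule (Group R1 with Group R3) does not apply to Group R5 with Group R7.

No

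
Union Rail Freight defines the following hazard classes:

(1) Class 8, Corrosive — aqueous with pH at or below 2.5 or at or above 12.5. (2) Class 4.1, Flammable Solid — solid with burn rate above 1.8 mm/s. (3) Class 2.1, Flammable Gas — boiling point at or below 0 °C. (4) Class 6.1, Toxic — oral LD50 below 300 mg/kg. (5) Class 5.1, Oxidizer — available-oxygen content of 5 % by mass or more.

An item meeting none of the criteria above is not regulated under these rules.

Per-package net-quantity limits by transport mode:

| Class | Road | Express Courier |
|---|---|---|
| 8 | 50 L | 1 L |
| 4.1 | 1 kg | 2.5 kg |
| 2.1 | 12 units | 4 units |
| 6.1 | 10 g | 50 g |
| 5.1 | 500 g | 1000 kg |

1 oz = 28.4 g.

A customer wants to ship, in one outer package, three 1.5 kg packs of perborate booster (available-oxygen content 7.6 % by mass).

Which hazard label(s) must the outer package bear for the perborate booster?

Class 5.1

Perborate booster: available-oxygen content 7.6 % by mass ≥ 5 % by mass → Class 5.1 (Oxidizer).
Only the Class 5.1 label is required.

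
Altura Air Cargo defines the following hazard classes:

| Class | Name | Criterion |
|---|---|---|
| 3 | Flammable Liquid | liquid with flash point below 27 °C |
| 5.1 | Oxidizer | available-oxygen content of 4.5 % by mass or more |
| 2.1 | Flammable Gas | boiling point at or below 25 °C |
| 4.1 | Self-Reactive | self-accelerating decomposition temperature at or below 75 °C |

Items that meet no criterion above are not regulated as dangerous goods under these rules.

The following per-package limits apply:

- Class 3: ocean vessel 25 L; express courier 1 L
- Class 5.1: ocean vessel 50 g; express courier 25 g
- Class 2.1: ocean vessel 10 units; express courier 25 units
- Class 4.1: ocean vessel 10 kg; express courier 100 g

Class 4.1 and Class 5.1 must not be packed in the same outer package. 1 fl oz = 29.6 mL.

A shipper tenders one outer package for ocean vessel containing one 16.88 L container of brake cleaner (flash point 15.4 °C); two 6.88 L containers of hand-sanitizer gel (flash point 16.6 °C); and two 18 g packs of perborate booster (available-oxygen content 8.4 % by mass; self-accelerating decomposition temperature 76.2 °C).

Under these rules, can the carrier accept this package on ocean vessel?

Brake cleaner: flash point 15.4 °C < 27 °C → Class 3 (Flammable Liquid).
Hand-sanitizer gel: flash point 16.6 °C < 27 °C → Class 3 (Flammable Liquid).
The perborate booster has available-oxygen content 8.4 % by mass, which is ≥ 4.5 % by mass, so it is Class 5.1 (Oxidizer).
Total Class 3: 16.88 L + (two 6.88 L containers = 13.76 L) = 30.64 L.
30.64 L > 25 L (ocean vessel limit, Class 3) — over the limit.
Class 5.1 quantity: two 18 g packs = 36 g.
36 g ≤ 50 g (ocean vessel limit, Class 5.1) — within limit.
The segregation rule (Class 4.1 with Class 5.1) does not apply to Class 3 with Class 5.1.

No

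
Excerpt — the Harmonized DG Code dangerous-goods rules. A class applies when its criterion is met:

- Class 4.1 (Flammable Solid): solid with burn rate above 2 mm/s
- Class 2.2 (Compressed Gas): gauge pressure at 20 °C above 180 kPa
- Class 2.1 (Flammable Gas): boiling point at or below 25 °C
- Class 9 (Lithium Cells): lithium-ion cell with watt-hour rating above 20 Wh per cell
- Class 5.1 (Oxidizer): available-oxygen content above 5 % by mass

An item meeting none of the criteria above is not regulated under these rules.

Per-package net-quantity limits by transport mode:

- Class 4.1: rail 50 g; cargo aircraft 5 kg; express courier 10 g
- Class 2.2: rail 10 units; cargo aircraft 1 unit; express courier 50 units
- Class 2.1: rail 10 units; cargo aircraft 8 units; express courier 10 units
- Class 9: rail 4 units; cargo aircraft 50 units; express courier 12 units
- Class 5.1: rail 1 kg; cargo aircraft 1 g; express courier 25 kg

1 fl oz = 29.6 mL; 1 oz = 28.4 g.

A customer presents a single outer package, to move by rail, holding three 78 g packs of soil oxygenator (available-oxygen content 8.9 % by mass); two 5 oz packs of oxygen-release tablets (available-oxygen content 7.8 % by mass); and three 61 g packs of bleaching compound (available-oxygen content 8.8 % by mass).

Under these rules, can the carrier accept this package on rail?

Yes

The soil oxygenator has available-oxygen content 8.9 % by mass, which is > 5 % by mass, so it is Class 5.1 (Oxidizer).
With available-oxygen content 7.8 % by mass (> 5 % by mass), the oxygen-release tablets fall in Class 5.1.
With available-oxygen content 8.8 % by mass (> 5 % by mass), the bleaching compound falls in Class 5.1.
Class 5.1 net quantity: (three 78 g packs = 234 g) + (two 5 oz packs = 284 g) + (three 61 g packs = 183 g) = 701 g.
701 g is within the rail limit of 1 kg for Class 5.1.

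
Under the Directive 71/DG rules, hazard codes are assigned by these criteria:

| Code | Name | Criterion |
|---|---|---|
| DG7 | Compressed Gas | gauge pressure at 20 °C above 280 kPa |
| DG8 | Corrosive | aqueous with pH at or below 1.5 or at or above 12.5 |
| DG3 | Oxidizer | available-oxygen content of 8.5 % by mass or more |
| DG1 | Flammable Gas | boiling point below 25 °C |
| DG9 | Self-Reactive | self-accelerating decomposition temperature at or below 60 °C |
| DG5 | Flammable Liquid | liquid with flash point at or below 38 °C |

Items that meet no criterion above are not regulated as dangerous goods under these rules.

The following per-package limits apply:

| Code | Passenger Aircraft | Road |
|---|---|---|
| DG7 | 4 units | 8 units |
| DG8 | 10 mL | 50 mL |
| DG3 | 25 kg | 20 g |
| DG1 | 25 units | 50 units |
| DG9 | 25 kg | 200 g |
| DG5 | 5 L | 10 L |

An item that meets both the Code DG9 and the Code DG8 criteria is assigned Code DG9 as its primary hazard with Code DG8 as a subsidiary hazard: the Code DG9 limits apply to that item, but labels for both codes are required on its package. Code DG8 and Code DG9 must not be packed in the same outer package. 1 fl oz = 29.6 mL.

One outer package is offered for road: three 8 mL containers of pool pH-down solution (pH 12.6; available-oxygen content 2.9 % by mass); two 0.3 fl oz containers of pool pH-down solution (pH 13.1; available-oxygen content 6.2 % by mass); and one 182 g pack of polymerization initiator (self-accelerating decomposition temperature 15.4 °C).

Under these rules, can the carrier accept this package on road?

With pH 12.6 (≥ 12.5), the pool pH-down solution falls in Code DG8.
Pool pH-down solution: pH 13.1 ≥ 12.5 → Code DG8 (Corrosive).
The polymerization initiator has self-accelerating decomposition temperature 15.4 °C, which is ≤ 60 °C, so it is Code DG9 (Self-Reactive).
Total Code DG8: (three 8 mL containers = 24 mL) + (two 0.3 fl oz containers = 17.76 mL) = 41.76 mL.
41.76 mL is within the road limit of 50 mL for Code DG8.
Code DG9 quantity: 182 g.
182 g is within the road limit of 200 g for Code DG9.
Code DG8 and Code DG9 may not share an outer package.

No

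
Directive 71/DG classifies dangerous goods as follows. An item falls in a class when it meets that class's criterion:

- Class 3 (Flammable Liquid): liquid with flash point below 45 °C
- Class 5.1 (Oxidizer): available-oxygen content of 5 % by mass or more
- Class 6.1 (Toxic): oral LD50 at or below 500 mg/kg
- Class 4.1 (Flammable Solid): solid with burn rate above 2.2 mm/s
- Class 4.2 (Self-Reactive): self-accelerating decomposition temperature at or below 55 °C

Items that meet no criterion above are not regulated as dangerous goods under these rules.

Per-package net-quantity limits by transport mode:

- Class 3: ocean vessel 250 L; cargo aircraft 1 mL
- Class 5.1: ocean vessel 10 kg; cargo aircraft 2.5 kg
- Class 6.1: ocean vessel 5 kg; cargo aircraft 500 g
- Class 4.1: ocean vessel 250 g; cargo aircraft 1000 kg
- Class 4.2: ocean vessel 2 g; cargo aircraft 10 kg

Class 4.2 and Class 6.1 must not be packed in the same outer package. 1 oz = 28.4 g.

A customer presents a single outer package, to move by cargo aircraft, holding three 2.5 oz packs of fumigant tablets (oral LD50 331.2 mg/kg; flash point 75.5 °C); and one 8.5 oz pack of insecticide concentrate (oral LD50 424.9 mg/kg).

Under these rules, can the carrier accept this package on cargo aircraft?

Fumigant tablets: oral LD50 331.2 mg/kg ≤ 500 mg/kg → Class 6.1 (Toxic).
With oral LD50 424.9 mg/kg (≤ 500 mg/kg), the insecticide concentrate falls in Class 6.1.
Class 6.1 net quantity: (three 2.5 oz packs = 213 g) + (one 8.5 oz pack = 241.4 g) = 454.4 g.
That is within the Class 6.1 cargo aircraft limit of 500 g.

Yes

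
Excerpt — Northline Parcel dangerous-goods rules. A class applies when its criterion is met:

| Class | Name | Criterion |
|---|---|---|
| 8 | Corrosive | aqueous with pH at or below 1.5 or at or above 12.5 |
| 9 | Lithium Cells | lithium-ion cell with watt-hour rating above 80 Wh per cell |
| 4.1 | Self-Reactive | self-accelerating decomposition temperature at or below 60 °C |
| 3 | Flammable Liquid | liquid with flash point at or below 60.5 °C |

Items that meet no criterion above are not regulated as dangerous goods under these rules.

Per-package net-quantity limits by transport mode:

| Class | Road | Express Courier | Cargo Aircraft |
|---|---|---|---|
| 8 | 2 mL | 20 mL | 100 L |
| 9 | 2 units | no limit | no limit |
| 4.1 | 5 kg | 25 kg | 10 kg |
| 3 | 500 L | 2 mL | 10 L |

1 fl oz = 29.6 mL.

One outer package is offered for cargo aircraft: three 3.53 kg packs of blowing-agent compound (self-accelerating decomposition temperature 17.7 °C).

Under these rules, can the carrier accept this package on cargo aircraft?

No

With self-accelerating decomposition temperature 17.7 °C (≤ 60 °C), the blowing-agent compound falls in Class 4.1.
Class 4.1 quantity: three 3.53 kg packs = 10.59 kg.
10.59 kg exceeds the cargo aircraft limit of 10 kg for Class 4.1.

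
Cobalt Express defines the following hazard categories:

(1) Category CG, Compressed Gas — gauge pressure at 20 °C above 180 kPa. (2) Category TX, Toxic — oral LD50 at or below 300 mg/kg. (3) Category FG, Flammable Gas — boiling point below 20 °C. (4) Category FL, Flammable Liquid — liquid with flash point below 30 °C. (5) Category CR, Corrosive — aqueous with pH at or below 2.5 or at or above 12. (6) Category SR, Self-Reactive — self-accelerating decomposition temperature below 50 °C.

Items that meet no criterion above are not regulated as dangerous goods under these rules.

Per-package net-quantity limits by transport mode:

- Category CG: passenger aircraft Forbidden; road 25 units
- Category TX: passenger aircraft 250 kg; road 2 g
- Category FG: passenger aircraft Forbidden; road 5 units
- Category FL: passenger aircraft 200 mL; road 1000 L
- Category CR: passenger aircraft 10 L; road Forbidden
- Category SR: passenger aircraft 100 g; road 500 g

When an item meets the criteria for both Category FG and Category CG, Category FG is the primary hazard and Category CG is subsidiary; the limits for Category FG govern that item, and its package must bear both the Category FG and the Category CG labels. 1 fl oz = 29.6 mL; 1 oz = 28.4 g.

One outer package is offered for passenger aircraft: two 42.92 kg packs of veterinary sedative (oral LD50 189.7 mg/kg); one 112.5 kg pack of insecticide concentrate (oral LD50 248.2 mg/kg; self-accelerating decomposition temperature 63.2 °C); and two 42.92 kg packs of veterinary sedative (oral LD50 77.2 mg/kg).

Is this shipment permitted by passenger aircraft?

No

With oral LD50 189.7 mg/kg (≤ 300 mg/kg), the veterinary sedative falls in Category TX.
With oral LD50 248.2 mg/kg (≤ 300 mg/kg), the insecticide concentrate falls in Category TX.
Veterinary sedative: oral LD50 77.2 mg/kg ≤ 300 mg/kg → Category TX (Toxic).
Total Category TX: (two 42.92 kg packs = 85.84 kg) + 112.5 kg + (two 42.92 kg packs = 85.84 kg) = 284.18 kg.
284.18 kg > 250 kg (passenger aircraft limit, Category TX) — over the limit.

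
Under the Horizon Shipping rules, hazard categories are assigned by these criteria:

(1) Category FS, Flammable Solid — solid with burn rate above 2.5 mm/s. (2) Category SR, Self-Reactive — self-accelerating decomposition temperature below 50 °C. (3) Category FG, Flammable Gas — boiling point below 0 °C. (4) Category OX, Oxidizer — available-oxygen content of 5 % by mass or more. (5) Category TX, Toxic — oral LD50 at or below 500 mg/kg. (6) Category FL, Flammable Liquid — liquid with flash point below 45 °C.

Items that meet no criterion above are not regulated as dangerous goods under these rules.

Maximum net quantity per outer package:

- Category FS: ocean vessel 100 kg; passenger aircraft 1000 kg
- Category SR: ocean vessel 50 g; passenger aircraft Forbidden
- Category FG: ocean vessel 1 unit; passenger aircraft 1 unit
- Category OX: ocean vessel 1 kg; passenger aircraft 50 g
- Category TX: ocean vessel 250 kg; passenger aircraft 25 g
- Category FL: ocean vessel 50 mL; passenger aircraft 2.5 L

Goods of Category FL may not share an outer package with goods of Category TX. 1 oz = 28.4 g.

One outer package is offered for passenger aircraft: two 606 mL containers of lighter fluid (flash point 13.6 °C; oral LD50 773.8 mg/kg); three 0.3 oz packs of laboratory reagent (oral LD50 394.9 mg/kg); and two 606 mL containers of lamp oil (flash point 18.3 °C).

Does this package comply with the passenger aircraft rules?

Lighter fluid: flash point 13.6 °C < 45 °C → Category FL (Flammable Liquid).
The laboratory reagent has oral LD50 394.9 mg/kg, which is ≤ 500 mg/kg, so it is Category TX (Toxic).
The lamp oil has flash point 18.3 °C, which is < 45 °C, so it is Category FL (Flammable Liquid).
Category FL net quantity: (two 606 mL containers = 1.212 L) + (two 606 mL containers = 1.212 L) = 2.424 L.
2.424 L is within the passenger aircraft limit of 2.5 L for Category FL.
Category TX quantity: three 0.3 oz packs = 25.56 g.
25.56 g > 25 g (passenger aircraft limit, Category TX) — over the limit.
Category FL and Category TX may not share an outer package.

No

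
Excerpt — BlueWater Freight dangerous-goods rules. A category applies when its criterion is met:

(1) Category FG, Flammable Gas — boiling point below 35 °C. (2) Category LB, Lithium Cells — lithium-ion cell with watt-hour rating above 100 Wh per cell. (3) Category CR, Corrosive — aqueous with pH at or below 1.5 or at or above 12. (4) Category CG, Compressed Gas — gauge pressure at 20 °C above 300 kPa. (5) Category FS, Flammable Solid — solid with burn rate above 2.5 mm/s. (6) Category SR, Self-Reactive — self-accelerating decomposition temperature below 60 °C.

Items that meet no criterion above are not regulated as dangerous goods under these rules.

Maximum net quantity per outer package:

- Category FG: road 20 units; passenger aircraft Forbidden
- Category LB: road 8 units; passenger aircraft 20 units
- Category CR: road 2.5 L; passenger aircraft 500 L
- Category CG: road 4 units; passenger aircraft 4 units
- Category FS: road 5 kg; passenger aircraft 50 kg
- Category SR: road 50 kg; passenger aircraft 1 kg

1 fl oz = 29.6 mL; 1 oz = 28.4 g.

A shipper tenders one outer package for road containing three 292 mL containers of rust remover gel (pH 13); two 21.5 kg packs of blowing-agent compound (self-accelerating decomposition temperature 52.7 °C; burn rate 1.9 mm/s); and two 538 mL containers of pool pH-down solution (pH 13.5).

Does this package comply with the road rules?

Yes

pH 13 meets the Category CR criterion (Corrosive), so the rust remover gel is Category CR.
Blowing-agent compound: self-accelerating decomposition temperature 52.7 °C < 60 °C → Category SR (Self-Reactive).
The pool pH-down solution has pH 13.5, which is ≥ 12, so it is Category CR (Corrosive).
Category CR net quantity: (three 292 mL containers = 876 mL) + (two 538 mL containers = 1.076 L) = 1.952 L.
1.952 L ≤ 2.5 L (road limit, Category CR) — within limit.
Category SR quantity: two 21.5 kg packs = 43 kg.
43 kg is within the road limit of 50 kg for Category SR.
Every hazard category is within its road limit and no segregation rule is violated.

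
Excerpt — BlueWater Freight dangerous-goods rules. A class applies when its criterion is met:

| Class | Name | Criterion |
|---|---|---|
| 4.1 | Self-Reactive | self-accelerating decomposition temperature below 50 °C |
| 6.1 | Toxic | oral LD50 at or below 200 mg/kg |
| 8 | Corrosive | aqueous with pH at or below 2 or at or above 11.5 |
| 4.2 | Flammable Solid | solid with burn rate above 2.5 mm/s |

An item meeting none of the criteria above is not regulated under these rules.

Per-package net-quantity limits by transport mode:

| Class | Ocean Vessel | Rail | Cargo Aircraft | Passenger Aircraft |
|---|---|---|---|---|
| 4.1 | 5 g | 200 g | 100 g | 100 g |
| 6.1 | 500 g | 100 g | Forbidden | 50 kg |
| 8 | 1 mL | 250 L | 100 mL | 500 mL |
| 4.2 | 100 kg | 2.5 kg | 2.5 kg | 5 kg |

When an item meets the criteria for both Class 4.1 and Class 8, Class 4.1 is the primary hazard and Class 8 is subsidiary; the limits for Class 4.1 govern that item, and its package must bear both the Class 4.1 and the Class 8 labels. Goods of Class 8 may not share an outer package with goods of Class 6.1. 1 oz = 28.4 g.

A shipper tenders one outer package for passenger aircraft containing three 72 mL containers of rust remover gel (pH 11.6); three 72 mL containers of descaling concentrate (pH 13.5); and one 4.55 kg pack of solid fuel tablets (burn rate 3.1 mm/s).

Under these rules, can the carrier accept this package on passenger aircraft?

Yes

With pH 11.6 (≥ 11.5), the rust remover gel falls in Class 8.
With pH 13.5 (≥ 11.5), the descaling concentrate falls in Class 8.
Burn rate 3.1 mm/s meets the Class 4.2 criterion (Flammable Solid), so the solid fuel tablets are Class 4.2.
Total Class 8: (three 72 mL containers = 216 mL) + (three 72 mL containers = 216 mL) = 432 mL.
That is within the Class 8 passenger aircraft limit of 500 mL.
Class 4.2 quantity: 4.55 kg.
That is within the Class 4.2 passenger aircraft limit of 5 kg.
The segregation rule (Class 8 with Class 6.1) does not apply to Class 8 with Class 4.2.
Every hazard class is within its passenger aircraft limit and no segregation rule is violated.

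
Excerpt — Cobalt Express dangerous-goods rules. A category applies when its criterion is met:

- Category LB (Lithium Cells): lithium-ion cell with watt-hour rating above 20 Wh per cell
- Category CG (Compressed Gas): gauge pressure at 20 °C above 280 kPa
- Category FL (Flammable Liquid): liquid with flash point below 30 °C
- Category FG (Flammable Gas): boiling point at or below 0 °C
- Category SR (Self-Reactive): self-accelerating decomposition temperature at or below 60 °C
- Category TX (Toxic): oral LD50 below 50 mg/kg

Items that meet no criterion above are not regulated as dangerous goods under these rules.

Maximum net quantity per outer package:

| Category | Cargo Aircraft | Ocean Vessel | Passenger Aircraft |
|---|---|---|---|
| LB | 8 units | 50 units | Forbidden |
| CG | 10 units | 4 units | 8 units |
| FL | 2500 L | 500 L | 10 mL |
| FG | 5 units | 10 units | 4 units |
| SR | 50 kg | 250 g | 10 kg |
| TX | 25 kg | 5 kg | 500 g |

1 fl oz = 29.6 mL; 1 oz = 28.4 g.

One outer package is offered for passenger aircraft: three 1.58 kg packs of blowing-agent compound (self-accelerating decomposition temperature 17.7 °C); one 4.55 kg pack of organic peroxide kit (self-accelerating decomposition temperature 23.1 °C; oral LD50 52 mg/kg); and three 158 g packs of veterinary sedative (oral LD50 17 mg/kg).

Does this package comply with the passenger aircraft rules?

Blowing-agent compound: self-accelerating decomposition temperature 17.7 °C ≤ 60 °C → Category SR (Self-Reactive).
The organic peroxide kit has self-accelerating decomposition temperature 23.1 °C, which is ≤ 60 °C, so it is Category SR (Self-Reactive).
With oral LD50 17 mg/kg (< 50 mg/kg), the veterinary sedative falls in Category TX.
Total Category SR: (three 1.58 kg packs = 4.74 kg) + 4.55 kg = 9.29 kg.
9.29 kg is within the passenger aircraft limit of 10 kg for Category SR.
Category TX quantity: three 158 g packs = 474 g.
474 g ≤ 500 g (passenger aircraft limit, Category TX) — within limit.
Every hazard category is within its passenger aircraft limit and no segregation rule is violated.

Yes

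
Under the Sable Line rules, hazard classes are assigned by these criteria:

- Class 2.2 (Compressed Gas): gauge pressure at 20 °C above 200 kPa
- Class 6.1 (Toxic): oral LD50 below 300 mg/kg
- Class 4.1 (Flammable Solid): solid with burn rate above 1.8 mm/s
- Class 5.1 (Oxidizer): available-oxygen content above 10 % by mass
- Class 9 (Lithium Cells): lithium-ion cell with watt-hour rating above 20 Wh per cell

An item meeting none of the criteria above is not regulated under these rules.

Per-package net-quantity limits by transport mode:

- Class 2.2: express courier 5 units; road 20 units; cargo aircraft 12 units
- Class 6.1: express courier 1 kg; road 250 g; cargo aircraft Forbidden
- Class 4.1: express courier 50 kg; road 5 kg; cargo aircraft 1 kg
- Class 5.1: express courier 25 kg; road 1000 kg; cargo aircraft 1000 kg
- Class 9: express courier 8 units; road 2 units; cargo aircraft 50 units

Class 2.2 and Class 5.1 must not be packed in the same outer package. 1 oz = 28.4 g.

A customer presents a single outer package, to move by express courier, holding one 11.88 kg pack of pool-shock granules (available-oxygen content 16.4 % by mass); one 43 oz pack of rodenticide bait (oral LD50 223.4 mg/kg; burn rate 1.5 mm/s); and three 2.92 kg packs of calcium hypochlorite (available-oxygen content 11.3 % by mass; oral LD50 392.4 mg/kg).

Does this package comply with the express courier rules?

No

Pool-shock granules: available-oxygen content 16.4 % by mass > 10 % by mass → Class 5.1 (Oxidizer).
Oral LD50 223.4 mg/kg meets the Class 6.1 criterion (Toxic), so the rodenticide bait is Class 6.1.
The calcium hypochlorite has available-oxygen content 11.3 % by mass, which is > 10 % by mass, so it is Class 5.1 (Oxidizer).
Total Class 5.1: 11.88 kg + (three 2.92 kg packs = 8.76 kg) = 20.64 kg.
20.64 kg ≤ 25 kg (express courier limit, Class 5.1) — within limit.
Class 6.1 quantity: one 43 oz pack = 1221.2 g.
1221.2 g exceeds the express courier limit of 1 kg for Class 6.1.
The segregation rule (Class 2.2 with Class 5.1) does not apply to Class 5.1 with Class 6.1.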